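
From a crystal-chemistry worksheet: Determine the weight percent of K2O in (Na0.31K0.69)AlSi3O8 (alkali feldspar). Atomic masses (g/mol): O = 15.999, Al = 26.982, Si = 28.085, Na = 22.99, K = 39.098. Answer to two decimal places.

M((Na0.31K0.69)AlSi3O8) = 273.334 g/mol; M(K2O) = 94.195 g/mol.
Moles K2O per formula unit = 0.69 K ÷ 2 = 0.3450.
K2O fraction = (0.3450 × 94.195) / 273.334 = 32.497/273.334 = 0.1189.

11.89 wt%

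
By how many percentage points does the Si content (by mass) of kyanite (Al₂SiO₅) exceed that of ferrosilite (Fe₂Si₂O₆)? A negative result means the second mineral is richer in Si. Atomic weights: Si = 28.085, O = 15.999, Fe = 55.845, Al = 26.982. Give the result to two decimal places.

-3.96 percentage points

M(Al₂SiO₅) = 162.044 g/mol, so wt% Si = 28.085/162.044 × 100 = 17.33%.
M(Fe₂Si₂O₆) = 263.854 g/mol, so wt% Si = 56.170/263.854 × 100 = 21.29%.
17.33 − 21.29 = -3.96 pp.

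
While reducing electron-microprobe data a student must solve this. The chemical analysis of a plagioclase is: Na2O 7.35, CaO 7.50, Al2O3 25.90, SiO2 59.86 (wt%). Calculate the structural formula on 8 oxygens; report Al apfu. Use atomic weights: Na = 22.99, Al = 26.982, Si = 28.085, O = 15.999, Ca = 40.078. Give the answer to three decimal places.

1.352 Al apfu

Na2O: 7.35/61.979 = 0.11859 mol → 0.23718 mol Na, 0.11859 mol O.
CaO: 7.50/56.077 = 0.13374 mol → 0.13374 mol Ca, 0.13374 mol O.
Al2O3: 25.90/101.961 = 0.25402 mol → 0.50804 mol Al, 0.76206 mol O.
SiO2: 59.86/60.083 = 0.99629 mol → 0.99629 mol Si, 1.99258 mol O.
Total oxygen = 3.00697 mol. Normalization factor = 8/3.00697 = 2.66049.
Al per 8 O = 0.50804 × 2.66049 = 1.352.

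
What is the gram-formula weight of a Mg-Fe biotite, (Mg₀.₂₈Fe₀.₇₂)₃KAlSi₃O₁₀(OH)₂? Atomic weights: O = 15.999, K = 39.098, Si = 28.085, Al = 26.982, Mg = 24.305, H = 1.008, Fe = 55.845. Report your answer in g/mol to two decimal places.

The formula mass is the sum 0.84*24.305 + 2.16*55.845 + 1*39.098 + 1*26.982 + 3*28.085 + 12*15.999 + 2*1.008.

485.38 g/mol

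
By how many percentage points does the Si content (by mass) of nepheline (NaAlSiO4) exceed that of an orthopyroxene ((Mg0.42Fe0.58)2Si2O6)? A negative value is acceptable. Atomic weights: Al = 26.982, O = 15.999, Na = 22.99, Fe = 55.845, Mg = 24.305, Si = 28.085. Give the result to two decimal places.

First mineral: 28.085 g Si in 142.053 g formula = 19.77 wt% Si.
Second mineral: 56.170 g Si in 237.360 g formula = 23.66 wt% Si.
19.77% − 23.66% gives a difference of -3.89 percentage points.

-3.89 percentage points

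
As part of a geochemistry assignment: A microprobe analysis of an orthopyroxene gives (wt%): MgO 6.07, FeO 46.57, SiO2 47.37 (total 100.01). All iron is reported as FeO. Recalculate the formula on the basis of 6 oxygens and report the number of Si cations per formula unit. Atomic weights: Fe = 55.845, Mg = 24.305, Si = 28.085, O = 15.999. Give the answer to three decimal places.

MgO: 6.07/40.304 = 0.15061 mol → 0.15061 mol Mg, 0.15061 mol O.
FeO: 46.57/71.844 = 0.64821 mol → 0.64821 mol Fe, 0.64821 mol O.
SiO2: 47.37/60.083 = 0.78841 mol → 0.78841 mol Si, 1.57682 mol O.
Total oxygen = 2.37564 mol. Normalization factor = 6/2.37564 = 2.52564.
Si per 6 O = 0.78841 × 2.52564 = 1.991.

1.991 Si apfu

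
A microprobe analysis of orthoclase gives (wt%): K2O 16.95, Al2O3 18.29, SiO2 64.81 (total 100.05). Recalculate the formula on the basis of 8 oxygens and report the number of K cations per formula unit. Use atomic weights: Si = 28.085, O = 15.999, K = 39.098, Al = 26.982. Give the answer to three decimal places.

16.95 wt% K2O ÷ 94.195 g/mol = 0.17995 mol, giving 0.35990 K and 0.17995 O.
18.29 wt% Al2O3 ÷ 101.961 g/mol = 0.17938 mol, giving 0.35876 Al and 0.53814 O.
64.81 wt% SiO2 ÷ 60.083 g/mol = 1.07867 mol, giving 1.07867 Si and 2.15734 O.
Oxygen sums to 2.87543; scaling by 8/2.87543 = 2.78219 puts the formula on 8 O.
K: 0.35990 × 2.78219 = 1.001 atoms per formula unit.

1.001 K apfu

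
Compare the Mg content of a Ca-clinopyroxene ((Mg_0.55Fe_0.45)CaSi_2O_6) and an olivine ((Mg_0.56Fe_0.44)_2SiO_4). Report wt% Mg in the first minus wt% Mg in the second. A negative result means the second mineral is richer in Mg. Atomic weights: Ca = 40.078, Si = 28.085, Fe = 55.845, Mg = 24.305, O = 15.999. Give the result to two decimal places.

M((Mg_0.55Fe_0.45)CaSi_2O_6) = 230.740 g/mol, so wt% Mg = 13.368/230.740 × 100 = 5.79%.
M((Mg_0.56Fe_0.44)_2SiO_4) = 168.446 g/mol, so wt% Mg = 27.222/168.446 × 100 = 16.16%.
5.79 − 16.16 = -10.37 pp.

-10.37 percentage points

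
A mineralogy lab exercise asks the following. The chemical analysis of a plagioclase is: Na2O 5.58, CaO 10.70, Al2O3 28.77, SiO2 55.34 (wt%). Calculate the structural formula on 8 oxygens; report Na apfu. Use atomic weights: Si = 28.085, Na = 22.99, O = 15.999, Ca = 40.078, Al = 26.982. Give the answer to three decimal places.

0.485 Na apfu

Na2O: 5.58/61.979 = 0.09003 mol → 0.18006 mol Na, 0.09003 mol O.
CaO: 10.70/56.077 = 0.19081 mol → 0.19081 mol Ca, 0.19081 mol O.
Al2O3: 28.77/101.961 = 0.28217 mol → 0.56434 mol Al, 0.84651 mol O.
SiO2: 55.34/60.083 = 0.92106 mol → 0.92106 mol Si, 1.84212 mol O.
Total oxygen = 2.96947 mol. Normalization factor = 8/2.96947 = 2.69408.
Na per 8 O = 0.18006 × 2.69408 = 0.485.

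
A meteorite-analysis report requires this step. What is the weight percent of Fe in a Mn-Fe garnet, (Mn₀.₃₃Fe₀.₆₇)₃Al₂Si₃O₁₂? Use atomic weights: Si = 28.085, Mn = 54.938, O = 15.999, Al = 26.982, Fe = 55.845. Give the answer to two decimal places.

Formula mass = 0.99·54.938 + 2.01·55.845 + 2·26.982 + 3·28.085 + 12·15.999 = 496.844 g/mol, of which 112.248 g is Fe.
So Fe makes up 112.248/496.844 = 0.2259 of the mass, i.e. 22.59%.

22.59 wt%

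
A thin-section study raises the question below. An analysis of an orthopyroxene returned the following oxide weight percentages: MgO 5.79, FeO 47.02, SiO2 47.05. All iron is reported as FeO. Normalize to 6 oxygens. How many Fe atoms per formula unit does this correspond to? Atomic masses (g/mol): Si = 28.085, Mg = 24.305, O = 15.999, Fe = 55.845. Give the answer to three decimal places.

MgO (M=40.304): mol = 0.14366; Mg = 0.14366, O = 0.14366.
FeO (M=71.844): mol = 0.65447; Fe = 0.65447, O = 0.65447.
SiO2 (M=60.083): mol = 0.78308; Si = 0.78308, O = 1.56616.
ΣO = 2.36429; factor = 6/ΣO = 2.53776.
Fe apfu = 0.65447 × 2.53776 = 1.661.

1.661 Fe apfu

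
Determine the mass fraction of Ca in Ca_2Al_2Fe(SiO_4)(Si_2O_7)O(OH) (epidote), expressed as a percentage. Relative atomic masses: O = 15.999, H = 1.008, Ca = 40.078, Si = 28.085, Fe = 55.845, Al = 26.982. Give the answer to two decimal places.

16.59 weight percent

M(Ca_2Al_2Fe(SiO_4)(Si_2O_7)O(OH)) = 483.215 g/mol.
Ca contributes 2 × 40.078 = 80.156 g per mole.
80.156/483.215 = 0.1659 → 16.59%.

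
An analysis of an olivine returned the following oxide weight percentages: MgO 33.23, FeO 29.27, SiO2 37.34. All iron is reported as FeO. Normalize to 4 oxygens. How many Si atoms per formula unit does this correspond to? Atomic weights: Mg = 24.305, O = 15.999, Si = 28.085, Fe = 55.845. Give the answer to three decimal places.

33.23 wt% MgO ÷ 40.304 g/mol = 0.82448 mol, giving 0.82448 Mg and 0.82448 O.
29.27 wt% FeO ÷ 71.844 g/mol = 0.40741 mol, giving 0.40741 Fe and 0.40741 O.
37.34 wt% SiO2 ÷ 60.083 g/mol = 0.62147 mol, giving 0.62147 Si and 1.24294 O.
Oxygen sums to 2.47483; scaling by 4/2.47483 = 1.61627 puts the formula on 4 O.
Si: 0.62147 × 1.61627 = 1.004 atoms per formula unit.

1.004 Si apfu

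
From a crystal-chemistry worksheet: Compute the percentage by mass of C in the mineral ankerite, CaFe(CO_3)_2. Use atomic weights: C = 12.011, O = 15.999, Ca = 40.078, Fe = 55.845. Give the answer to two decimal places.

11.12 weight percent

M(CaFe(CO_3)_2) = 215.939 g/mol.
C contributes 2 × 12.011 = 24.022 g per mole.
24.022/215.939 = 0.1112 → 11.12%.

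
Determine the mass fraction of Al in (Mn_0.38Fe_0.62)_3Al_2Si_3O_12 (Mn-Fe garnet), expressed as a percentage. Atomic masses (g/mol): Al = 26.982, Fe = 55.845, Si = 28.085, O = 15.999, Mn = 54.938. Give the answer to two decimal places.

M((Mn_0.38Fe_0.62)_3Al_2Si_3O_12) = 496.708 g/mol.
Al contributes 2 × 26.982 = 53.964 g per mole.
53.964/496.708 = 0.1086 → 10.86%.

10.86 wt%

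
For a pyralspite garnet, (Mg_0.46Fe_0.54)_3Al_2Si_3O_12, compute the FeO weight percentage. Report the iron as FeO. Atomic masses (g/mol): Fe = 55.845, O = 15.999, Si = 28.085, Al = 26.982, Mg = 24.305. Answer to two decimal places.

25.62 wt%

M((Mg_0.46Fe_0.54)_3Al_2Si_3O_12) = 454.217 g/mol; M(FeO) = 71.844 g/mol.
Moles FeO per formula unit = 1.62 Fe ÷ 1 = 1.6200.
FeO fraction = (1.6200 × 71.844) / 454.217 = 116.387/454.217 = 0.2562.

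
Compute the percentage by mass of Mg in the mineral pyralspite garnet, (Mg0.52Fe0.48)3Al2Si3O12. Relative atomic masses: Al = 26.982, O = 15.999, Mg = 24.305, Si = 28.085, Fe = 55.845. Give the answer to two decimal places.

8.45 mass %

Molar mass of (Mg0.52Fe0.48)3Al2Si3O12: 1.56*24.305 + 1.44*55.845 + 2*26.982 + 3*28.085 + 12*15.999 = 448.540 g/mol.
Mass of Mg per formula unit: 1.56 × 24.305 = 37.916 g.
Weight fraction Mg = 37.916 / 448.540 = 0.0845.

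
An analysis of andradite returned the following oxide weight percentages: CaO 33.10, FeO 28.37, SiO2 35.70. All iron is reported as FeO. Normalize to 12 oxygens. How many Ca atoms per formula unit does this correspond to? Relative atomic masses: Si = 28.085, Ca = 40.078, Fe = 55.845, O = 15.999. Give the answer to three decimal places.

CaO (M=56.077): mol = 0.59026; Ca = 0.59026, O = 0.59026.
FeO (M=71.844): mol = 0.39488; Fe = 0.39488, O = 0.39488.
SiO2 (M=60.083): mol = 0.59418; Si = 0.59418, O = 1.18836.
ΣO = 2.17350; factor = 12/ΣO = 5.52105.
Ca apfu = 0.59026 × 5.52105 = 3.259.

3.259 Ca apfu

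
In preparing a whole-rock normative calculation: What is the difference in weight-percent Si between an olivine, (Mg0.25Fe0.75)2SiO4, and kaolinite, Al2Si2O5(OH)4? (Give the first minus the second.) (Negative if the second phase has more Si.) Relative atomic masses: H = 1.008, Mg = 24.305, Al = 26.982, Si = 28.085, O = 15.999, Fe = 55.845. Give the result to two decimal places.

-6.82 percentage points

M((Mg0.25Fe0.75)2SiO4) = 188.001 g/mol, so wt% Si = 28.085/188.001 × 100 = 14.94%.
M(Al2Si2O5(OH)4) = 258.157 g/mol, so wt% Si = 56.170/258.157 × 100 = 21.76%.
14.94 − 21.76 = -6.82 pp.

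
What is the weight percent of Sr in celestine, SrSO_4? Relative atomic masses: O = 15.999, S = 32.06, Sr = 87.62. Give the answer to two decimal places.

Formula mass = 1·87.62 + 1·32.06 + 4·15.999 = 183.676 g/mol, of which 87.620 g is Sr.
So Sr makes up 87.620/183.676 = 0.4770 of the mass, i.e. 47.70%.

47.70 wt%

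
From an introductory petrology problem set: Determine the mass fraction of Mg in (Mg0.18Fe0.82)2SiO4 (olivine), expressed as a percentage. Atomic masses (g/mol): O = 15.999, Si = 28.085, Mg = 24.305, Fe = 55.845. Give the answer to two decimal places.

4.55 weight percent

Formula mass = 0.36*24.305 + 1.64*55.845 + 1*28.085 + 4*15.999 = 192.417 g/mol, of which 8.750 g is Mg.
So Mg makes up 8.750/192.417 = 0.0455 of the mass, i.e. 4.55%.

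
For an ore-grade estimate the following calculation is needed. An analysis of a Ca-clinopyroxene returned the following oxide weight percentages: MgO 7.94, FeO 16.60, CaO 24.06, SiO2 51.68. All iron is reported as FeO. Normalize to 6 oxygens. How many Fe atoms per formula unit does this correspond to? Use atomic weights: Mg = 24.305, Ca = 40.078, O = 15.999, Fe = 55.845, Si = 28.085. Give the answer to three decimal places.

7.94 wt% MgO ÷ 40.304 g/mol = 0.19700 mol, giving 0.19700 Mg and 0.19700 O.
16.60 wt% FeO ÷ 71.844 g/mol = 0.23106 mol, giving 0.23106 Fe and 0.23106 O.
24.06 wt% CaO ÷ 56.077 g/mol = 0.42905 mol, giving 0.42905 Ca and 0.42905 O.
51.68 wt% SiO2 ÷ 60.083 g/mol = 0.86014 mol, giving 0.86014 Si and 1.72028 O.
Oxygen sums to 2.57739; scaling by 6/2.57739 = 2.32794 puts the formula on 6 O.
Fe: 0.23106 × 2.32794 = 0.538 atoms per formula unit.

0.538 Fe apfu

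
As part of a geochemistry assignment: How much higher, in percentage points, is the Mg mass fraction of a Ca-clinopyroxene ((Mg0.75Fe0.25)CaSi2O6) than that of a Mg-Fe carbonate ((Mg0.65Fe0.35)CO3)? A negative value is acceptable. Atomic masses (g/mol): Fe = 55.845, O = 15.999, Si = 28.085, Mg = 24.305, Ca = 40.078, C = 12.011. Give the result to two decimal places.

-8.45 percentage points

Mg in (Mg0.75Fe0.25)CaSi2O6: molar mass 224.432 g/mol; 0.75×24.305 = 18.229 g → 8.12 wt%.
Mg in (Mg0.65Fe0.35)CO3: molar mass 95.352 g/mol; 0.65×24.305 = 15.798 g → 16.57 wt%.
Difference = 8.12 − 16.57 = -8.45 percentage points.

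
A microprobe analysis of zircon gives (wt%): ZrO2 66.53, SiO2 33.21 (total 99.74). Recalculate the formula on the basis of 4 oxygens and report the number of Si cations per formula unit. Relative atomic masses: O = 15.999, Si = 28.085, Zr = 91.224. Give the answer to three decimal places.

ZrO2: 66.53/123.222 = 0.53992 mol → 0.53992 mol Zr, 1.07984 mol O.
SiO2: 33.21/60.083 = 0.55274 mol → 0.55274 mol Si, 1.10548 mol O.
Total oxygen = 2.18532 mol. Normalization factor = 4/2.18532 = 1.83040.
Si per 4 O = 0.55274 × 1.83040 = 1.012.

1.012 Si apfu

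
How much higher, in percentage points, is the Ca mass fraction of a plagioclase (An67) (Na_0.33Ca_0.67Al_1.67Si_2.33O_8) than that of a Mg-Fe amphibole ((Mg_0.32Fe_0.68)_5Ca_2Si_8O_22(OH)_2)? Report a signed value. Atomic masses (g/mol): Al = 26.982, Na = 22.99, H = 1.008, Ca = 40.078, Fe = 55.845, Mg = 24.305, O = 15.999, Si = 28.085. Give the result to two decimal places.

1.12 percentage points

First mineral: 26.852 g Ca in 272.929 g formula = 9.84 wt% Ca.
Second mineral: 80.156 g Ca in 919.589 g formula = 8.72 wt% Ca.
9.84% − 8.72% gives a difference of 1.12 percentage points.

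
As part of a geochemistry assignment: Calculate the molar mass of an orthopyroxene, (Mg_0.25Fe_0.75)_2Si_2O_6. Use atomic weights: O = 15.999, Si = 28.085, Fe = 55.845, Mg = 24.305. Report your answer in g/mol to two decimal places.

248.08 g/mol

The formula mass is the sum 0.50*24.305 + 1.50*55.845 + 2*28.085 + 6*15.999.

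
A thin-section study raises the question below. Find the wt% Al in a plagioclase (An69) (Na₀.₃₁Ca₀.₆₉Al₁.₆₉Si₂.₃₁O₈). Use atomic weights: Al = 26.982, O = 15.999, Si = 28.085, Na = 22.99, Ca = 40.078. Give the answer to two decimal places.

Molar mass of Na₀.₃₁Ca₀.₆₉Al₁.₆₉Si₂.₃₁O₈: 0.31×22.99 + 0.69×40.078 + 1.69×26.982 + 2.31×28.085 + 8×15.999 = 273.249 g/mol.
Mass of Al per formula unit: 1.69 × 26.982 = 45.600 g.
Weight fraction Al = 45.600 / 273.249 = 0.1669.

16.69 mass %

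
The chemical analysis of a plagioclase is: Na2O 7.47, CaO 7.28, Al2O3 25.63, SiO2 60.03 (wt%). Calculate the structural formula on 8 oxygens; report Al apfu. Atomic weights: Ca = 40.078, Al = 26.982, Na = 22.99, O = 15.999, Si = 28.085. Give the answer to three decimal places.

7.47 wt% Na2O ÷ 61.979 g/mol = 0.12052 mol, giving 0.24104 Na and 0.12052 O.
7.28 wt% CaO ÷ 56.077 g/mol = 0.12982 mol, giving 0.12982 Ca and 0.12982 O.
25.63 wt% Al2O3 ÷ 101.961 g/mol = 0.25137 mol, giving 0.50274 Al and 0.75411 O.
60.03 wt% SiO2 ÷ 60.083 g/mol = 0.99912 mol, giving 0.99912 Si and 1.99824 O.
Oxygen sums to 3.00269; scaling by 8/3.00269 = 2.66428 puts the formula on 8 O.
Al: 0.50274 × 2.66428 = 1.339 atoms per formula unit.

1.339 Al apfu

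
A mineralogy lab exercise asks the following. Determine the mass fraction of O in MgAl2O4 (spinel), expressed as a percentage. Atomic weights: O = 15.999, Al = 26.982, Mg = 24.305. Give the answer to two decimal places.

Molar mass of MgAl2O4: 1*24.305 + 2*26.982 + 4*15.999 = 142.265 g/mol.
Mass of O per formula unit: 4 × 15.999 = 63.996 g.
Weight fraction O = 63.996 / 142.265 = 0.4498.

44.98 mass %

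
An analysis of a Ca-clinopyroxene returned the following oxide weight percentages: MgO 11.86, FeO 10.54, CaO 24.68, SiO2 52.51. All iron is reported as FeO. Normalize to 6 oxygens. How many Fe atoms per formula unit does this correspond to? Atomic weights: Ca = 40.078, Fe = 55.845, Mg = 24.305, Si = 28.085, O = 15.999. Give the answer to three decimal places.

0.335 Fe apfu

11.86 wt% MgO ÷ 40.304 g/mol = 0.29426 mol, giving 0.29426 Mg and 0.29426 O.
10.54 wt% FeO ÷ 71.844 g/mol = 0.14671 mol, giving 0.14671 Fe and 0.14671 O.
24.68 wt% CaO ÷ 56.077 g/mol = 0.44011 mol, giving 0.44011 Ca and 0.44011 O.
52.51 wt% SiO2 ÷ 60.083 g/mol = 0.87396 mol, giving 0.87396 Si and 1.74792 O.
Oxygen sums to 2.62900; scaling by 6/2.62900 = 2.28224 puts the formula on 6 O.
Fe: 0.14671 × 2.28224 = 0.335 atoms per formula unit.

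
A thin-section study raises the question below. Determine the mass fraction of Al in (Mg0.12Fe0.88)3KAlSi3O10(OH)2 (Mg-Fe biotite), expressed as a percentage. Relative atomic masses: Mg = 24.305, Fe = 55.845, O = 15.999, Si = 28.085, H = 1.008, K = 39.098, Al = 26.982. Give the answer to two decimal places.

Formula mass = 0.36*24.305 + 2.64*55.845 + 1*39.098 + 1*26.982 + 3*28.085 + 12*15.999 + 2*1.008 = 500.520 g/mol, of which 26.982 g is Al.
So Al makes up 26.982/500.520 = 0.0539 of the mass, i.e. 5.39%.

5.39 weight percent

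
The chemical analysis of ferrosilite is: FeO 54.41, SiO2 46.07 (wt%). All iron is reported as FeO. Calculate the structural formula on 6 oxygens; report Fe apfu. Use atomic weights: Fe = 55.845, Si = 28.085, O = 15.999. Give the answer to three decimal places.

54.41 wt% FeO ÷ 71.844 g/mol = 0.75734 mol, giving 0.75734 Fe and 0.75734 O.
46.07 wt% SiO2 ÷ 60.083 g/mol = 0.76677 mol, giving 0.76677 Si and 1.53354 O.
Oxygen sums to 2.29088; scaling by 6/2.29088 = 2.61908 puts the formula on 6 O.
Fe: 0.75734 × 2.61908 = 1.984 atoms per formula unit.

1.984 Fe apfu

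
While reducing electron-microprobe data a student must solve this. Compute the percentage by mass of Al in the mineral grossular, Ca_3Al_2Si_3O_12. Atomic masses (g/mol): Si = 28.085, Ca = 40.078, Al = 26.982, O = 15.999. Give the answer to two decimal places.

11.98 mass %

M(Ca_3Al_2Si_3O_12) = 450.441 g/mol.
Al contributes 2 × 26.982 = 53.964 g per mole.
53.964/450.441 = 0.1198 → 11.98%.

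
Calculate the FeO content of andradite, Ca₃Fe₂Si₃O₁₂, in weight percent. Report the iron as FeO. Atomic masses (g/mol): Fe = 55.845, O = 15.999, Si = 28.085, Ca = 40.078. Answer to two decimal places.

M(Ca₃Fe₂Si₃O₁₂) = 508.167 g/mol; M(FeO) = 71.844 g/mol.
Moles FeO per formula unit = 2 Fe ÷ 1 = 2.0000.
FeO fraction = (2.0000 × 71.844) / 508.167 = 143.688/508.167 = 0.2828.

28.28 wt%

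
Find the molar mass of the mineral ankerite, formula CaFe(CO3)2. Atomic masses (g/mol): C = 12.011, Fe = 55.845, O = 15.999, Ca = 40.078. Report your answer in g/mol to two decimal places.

The formula mass is the sum 1*40.078 + 1*55.845 + 2*12.011 + 6*15.999.

215.94 g/mol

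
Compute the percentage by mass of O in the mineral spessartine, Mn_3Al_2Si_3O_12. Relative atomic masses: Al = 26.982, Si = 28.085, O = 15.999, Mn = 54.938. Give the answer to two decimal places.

38.78 mass %

Formula mass = 3·54.938 + 2·26.982 + 3·28.085 + 12·15.999 = 495.021 g/mol, of which 191.988 g is O.
So O makes up 191.988/495.021 = 0.3878 of the mass, i.e. 38.78%.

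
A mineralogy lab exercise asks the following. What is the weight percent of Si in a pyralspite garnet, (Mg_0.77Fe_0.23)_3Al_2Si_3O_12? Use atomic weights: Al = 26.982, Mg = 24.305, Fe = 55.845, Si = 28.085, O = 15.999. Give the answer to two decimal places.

Formula mass = 2.31·24.305 + 0.69·55.845 + 2·26.982 + 3·28.085 + 12·15.999 = 424.885 g/mol, of which 84.255 g is Si.
So Si makes up 84.255/424.885 = 0.1983 of the mass, i.e. 19.83%.

19.83 mass %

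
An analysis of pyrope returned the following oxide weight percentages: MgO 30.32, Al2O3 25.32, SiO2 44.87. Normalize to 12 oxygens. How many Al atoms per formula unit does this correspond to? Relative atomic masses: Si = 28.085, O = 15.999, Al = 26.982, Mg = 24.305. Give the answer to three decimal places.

1.993 Al apfu

MgO: 30.32/40.304 = 0.75228 mol → 0.75228 mol Mg, 0.75228 mol O.
Al2O3: 25.32/101.961 = 0.24833 mol → 0.49666 mol Al, 0.74499 mol O.
SiO2: 44.87/60.083 = 0.74680 mol → 0.74680 mol Si, 1.49360 mol O.
Total oxygen = 2.99087 mol. Normalization factor = 12/2.99087 = 4.01221.
Al per 12 O = 0.49666 × 4.01221 = 1.993.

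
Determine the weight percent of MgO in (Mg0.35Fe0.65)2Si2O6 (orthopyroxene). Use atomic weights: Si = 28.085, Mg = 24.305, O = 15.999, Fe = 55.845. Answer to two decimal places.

Molar mass of (Mg0.35Fe0.65)2Si2O6 = 0.70×24.305 + 1.30×55.845 + 2×28.085 + 6×15.999 = 241.776 g/mol.
Each formula unit contains 0.70 Mg, equivalent to 0.70/1 = 0.7000 mol MgO.
M(MgO) = 1×24.305 + 1×15.999 = 40.304 g/mol.
Mass of MgO per formula unit = 0.7000 × 40.304 = 28.213 g.
MgO wt% = 28.213 / 241.776 × 100 = 11.67%.

11.67 wt%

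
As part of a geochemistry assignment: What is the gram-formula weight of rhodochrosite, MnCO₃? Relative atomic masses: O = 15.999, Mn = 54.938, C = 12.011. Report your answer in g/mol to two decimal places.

114.95 g/mol

Mn: 1 × 54.938 = 54.9380
C: 1 × 12.011 = 12.0110
O: 3 × 15.999 = 47.9970
Summing the contributions gives the formula mass.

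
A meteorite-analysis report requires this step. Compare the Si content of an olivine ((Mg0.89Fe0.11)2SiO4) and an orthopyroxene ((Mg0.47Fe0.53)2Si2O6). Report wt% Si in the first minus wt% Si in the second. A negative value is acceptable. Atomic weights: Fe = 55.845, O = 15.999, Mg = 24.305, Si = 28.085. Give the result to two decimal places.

M((Mg0.89Fe0.11)2SiO4) = 147.630 g/mol, so wt% Si = 28.085/147.630 × 100 = 19.02%.
M((Mg0.47Fe0.53)2Si2O6) = 234.206 g/mol, so wt% Si = 56.170/234.206 × 100 = 23.98%.
19.02 − 23.98 = -4.96 pp.

-4.96 percentage points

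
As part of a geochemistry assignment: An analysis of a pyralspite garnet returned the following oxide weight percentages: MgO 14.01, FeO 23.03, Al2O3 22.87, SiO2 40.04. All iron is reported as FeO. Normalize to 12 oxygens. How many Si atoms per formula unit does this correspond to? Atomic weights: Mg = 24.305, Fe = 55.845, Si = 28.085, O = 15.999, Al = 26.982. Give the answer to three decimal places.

2.991 Si apfu

MgO: 14.01/40.304 = 0.34761 mol → 0.34761 mol Mg, 0.34761 mol O.
FeO: 23.03/71.844 = 0.32056 mol → 0.32056 mol Fe, 0.32056 mol O.
Al2O3: 22.87/101.961 = 0.22430 mol → 0.44860 mol Al, 0.67290 mol O.
SiO2: 40.04/60.083 = 0.66641 mol → 0.66641 mol Si, 1.33282 mol O.
Total oxygen = 2.67389 mol. Normalization factor = 12/2.67389 = 4.48784.
Si per 12 O = 0.66641 × 4.48784 = 2.991.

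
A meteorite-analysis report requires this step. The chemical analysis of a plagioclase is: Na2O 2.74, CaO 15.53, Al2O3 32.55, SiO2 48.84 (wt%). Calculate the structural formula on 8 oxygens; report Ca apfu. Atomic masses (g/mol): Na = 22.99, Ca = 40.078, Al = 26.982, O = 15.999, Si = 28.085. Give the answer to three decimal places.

0.763 Ca apfu

Na2O (M=61.979): mol = 0.04421; Na = 0.08842, O = 0.04421.
CaO (M=56.077): mol = 0.27694; Ca = 0.27694, O = 0.27694.
Al2O3 (M=101.961): mol = 0.31924; Al = 0.63848, O = 0.95772.
SiO2 (M=60.083): mol = 0.81288; Si = 0.81288, O = 1.62576.
ΣO = 2.90463; factor = 8/ΣO = 2.75422.
Ca apfu = 0.27694 × 2.75422 = 0.763.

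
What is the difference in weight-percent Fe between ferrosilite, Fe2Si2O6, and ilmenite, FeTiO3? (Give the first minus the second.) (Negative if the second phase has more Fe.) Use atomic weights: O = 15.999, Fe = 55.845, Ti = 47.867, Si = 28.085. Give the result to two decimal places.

5.52 percentage points

M(Fe2Si2O6) = 263.854 g/mol, so wt% Fe = 111.690/263.854 × 100 = 42.33%.
M(FeTiO3) = 151.709 g/mol, so wt% Fe = 55.845/151.709 × 100 = 36.81%.
42.33 − 36.81 = 5.52 pp.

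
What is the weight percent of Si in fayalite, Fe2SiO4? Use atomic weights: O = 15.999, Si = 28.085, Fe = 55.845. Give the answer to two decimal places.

13.78 mass %

Formula mass = 2·55.845 + 1·28.085 + 4·15.999 = 203.771 g/mol, of which 28.085 g is Si.
So Si makes up 28.085/203.771 = 0.1378 of the mass, i.e. 13.78%.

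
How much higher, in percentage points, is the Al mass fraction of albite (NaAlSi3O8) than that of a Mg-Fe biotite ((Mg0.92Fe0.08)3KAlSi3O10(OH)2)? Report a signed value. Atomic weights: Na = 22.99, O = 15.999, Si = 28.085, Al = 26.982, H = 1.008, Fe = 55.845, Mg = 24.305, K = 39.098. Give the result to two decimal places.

3.94 percentage points

M(NaAlSi3O8) = 262.219 g/mol, so wt% Al = 26.982/262.219 × 100 = 10.29%.
M((Mg0.92Fe0.08)3KAlSi3O10(OH)2) = 424.824 g/mol, so wt% Al = 26.982/424.824 × 100 = 6.35%.
10.29 − 6.35 = 3.94 pp.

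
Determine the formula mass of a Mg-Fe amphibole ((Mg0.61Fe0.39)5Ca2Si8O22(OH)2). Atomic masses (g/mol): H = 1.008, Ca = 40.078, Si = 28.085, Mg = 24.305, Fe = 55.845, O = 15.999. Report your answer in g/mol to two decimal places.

873.86 g/mol

M = 3.05(24.305) + 1.95(55.845) + 2(40.078) + 8(28.085) + 24(15.999) + 2(1.008)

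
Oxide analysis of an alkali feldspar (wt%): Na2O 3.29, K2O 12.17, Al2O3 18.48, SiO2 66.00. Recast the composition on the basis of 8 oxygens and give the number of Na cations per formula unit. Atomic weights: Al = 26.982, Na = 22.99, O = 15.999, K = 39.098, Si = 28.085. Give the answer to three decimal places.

0.291 Na apfu

Na2O: 3.29/61.979 = 0.05308 mol → 0.10616 mol Na, 0.05308 mol O.
K2O: 12.17/94.195 = 0.12920 mol → 0.25840 mol K, 0.12920 mol O.
Al2O3: 18.48/101.961 = 0.18125 mol → 0.36250 mol Al, 0.54375 mol O.
SiO2: 66.00/60.083 = 1.09848 mol → 1.09848 mol Si, 2.19696 mol O.
Total oxygen = 2.92299 mol. Normalization factor = 8/2.92299 = 2.73692.
Na per 8 O = 0.10616 × 2.73692 = 0.291.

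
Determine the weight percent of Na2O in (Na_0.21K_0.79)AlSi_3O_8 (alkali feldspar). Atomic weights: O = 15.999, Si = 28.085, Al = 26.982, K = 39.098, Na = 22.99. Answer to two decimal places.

Molar mass of (Na_0.21K_0.79)AlSi_3O_8 = 0.21*22.99 + 0.79*39.098 + 1*26.982 + 3*28.085 + 8*15.999 = 274.944 g/mol.
Each formula unit contains 0.21 Na, equivalent to 0.21/2 = 0.1050 mol Na2O.
M(Na2O) = 2×22.99 + 1×15.999 = 61.979 g/mol.
Mass of Na2O per formula unit = 0.1050 × 61.979 = 6.508 g.
Na2O wt% = 6.508 / 274.944 × 100 = 2.37%.

2.37 wt%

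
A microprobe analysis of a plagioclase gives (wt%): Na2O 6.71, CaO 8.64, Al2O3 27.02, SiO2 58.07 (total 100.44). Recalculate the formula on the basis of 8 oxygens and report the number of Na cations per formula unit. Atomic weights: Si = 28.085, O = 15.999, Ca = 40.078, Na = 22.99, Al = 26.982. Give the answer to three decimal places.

0.579 Na apfu

Na2O (M=61.979): mol = 0.10826; Na = 0.21652, O = 0.10826.
CaO (M=56.077): mol = 0.15407; Ca = 0.15407, O = 0.15407.
Al2O3 (M=101.961): mol = 0.26500; Al = 0.53000, O = 0.79500.
SiO2 (M=60.083): mol = 0.96650; Si = 0.96650, O = 1.93300.
ΣO = 2.99033; factor = 8/ΣO = 2.67529.
Na apfu = 0.21652 × 2.67529 = 0.579.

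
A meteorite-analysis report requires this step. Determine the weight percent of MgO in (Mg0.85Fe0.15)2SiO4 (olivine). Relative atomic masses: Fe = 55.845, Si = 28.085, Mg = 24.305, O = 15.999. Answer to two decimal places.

Formula mass = 150.153 g/mol.
1.70 Mg → 1.7000 mol MgO per formula unit; M(MgO) = 40.304, so MgO mass = 68.517 g.
68.517/150.153 × 100 = 45.63 wt%.

45.63 wt%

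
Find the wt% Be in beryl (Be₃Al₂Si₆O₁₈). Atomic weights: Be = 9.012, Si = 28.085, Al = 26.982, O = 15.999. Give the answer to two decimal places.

M(Be₃Al₂Si₆O₁₈) = 537.492 g/mol.
Be contributes 3 × 9.012 = 27.036 g per mole.
27.036/537.492 = 0.0503 → 5.03%.

5.03 wt%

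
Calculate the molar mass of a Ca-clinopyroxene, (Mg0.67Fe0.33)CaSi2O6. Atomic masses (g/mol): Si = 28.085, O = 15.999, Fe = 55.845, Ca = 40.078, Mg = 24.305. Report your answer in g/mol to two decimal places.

The formula mass is the sum 0.67(24.305) + 0.33(55.845) + 1(40.078) + 2(28.085) + 6(15.999).

226.96 g/mol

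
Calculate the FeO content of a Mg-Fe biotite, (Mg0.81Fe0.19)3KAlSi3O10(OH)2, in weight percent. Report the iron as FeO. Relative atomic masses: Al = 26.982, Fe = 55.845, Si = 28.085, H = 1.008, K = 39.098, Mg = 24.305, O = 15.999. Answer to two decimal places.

Formula mass = 435.232 g/mol.
0.57 Fe → 0.5700 mol FeO per formula unit; M(FeO) = 71.844, so FeO mass = 40.951 g.
40.951/435.232 × 100 = 9.41 wt%.

9.41 wt%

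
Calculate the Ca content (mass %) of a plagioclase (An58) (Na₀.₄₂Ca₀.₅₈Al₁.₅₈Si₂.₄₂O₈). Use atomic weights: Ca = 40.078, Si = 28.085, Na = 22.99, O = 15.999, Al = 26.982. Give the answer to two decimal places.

8.56 mass %

Formula mass = 0.42×22.99 + 0.58×40.078 + 1.58×26.982 + 2.42×28.085 + 8×15.999 = 271.490 g/mol, of which 23.245 g is Ca.
So Ca makes up 23.245/271.490 = 0.0856 of the mass, i.e. 8.56%.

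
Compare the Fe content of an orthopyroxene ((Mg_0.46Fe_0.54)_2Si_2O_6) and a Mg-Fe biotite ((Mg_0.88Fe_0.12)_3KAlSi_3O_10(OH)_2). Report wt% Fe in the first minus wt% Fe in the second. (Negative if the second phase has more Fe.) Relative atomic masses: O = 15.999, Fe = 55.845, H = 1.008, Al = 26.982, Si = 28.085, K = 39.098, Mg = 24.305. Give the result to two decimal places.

20.99 percentage points

First mineral: 60.313 g Fe in 234.837 g formula = 25.68 wt% Fe.
Second mineral: 20.104 g Fe in 428.608 g formula = 4.69 wt% Fe.
25.68% − 4.69% gives a difference of 20.99 percentage points.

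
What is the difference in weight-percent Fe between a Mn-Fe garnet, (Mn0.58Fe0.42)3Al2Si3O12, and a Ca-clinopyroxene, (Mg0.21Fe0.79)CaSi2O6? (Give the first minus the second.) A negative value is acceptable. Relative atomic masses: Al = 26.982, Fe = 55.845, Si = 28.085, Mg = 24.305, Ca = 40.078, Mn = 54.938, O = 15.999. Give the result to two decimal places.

-4.09 percentage points

M((Mn0.58Fe0.42)3Al2Si3O12) = 496.164 g/mol, so wt% Fe = 70.365/496.164 × 100 = 14.18%.
M((Mg0.21Fe0.79)CaSi2O6) = 241.464 g/mol, so wt% Fe = 44.118/241.464 × 100 = 18.27%.
14.18 − 18.27 = -4.09 pp.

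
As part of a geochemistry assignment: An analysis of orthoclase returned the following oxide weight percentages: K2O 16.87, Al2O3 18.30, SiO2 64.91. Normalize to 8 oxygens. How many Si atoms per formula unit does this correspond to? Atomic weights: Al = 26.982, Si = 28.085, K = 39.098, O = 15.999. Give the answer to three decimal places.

K2O (M=94.195): mol = 0.17910; K = 0.35820, O = 0.17910.
Al2O3 (M=101.961): mol = 0.17948; Al = 0.35896, O = 0.53844.
SiO2 (M=60.083): mol = 1.08034; Si = 1.08034, O = 2.16068.
ΣO = 2.87822; factor = 8/ΣO = 2.77950.
Si apfu = 1.08034 × 2.77950 = 3.003.

3.003 Si apfu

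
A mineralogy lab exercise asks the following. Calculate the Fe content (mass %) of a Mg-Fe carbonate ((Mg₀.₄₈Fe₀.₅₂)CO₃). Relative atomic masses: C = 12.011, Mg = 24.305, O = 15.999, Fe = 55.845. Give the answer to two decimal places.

28.83 mass %

Molar mass of (Mg₀.₄₈Fe₀.₅₂)CO₃: 0.48×24.305 + 0.52×55.845 + 1×12.011 + 3×15.999 = 100.714 g/mol.
Mass of Fe per formula unit: 0.52 × 55.845 = 29.039 g.
Weight fraction Fe = 29.039 / 100.714 = 0.2883.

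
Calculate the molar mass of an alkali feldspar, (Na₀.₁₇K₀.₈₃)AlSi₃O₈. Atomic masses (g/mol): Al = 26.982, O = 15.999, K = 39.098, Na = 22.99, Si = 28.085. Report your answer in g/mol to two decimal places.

Na: 0.17 × 22.99 = 3.9083
K: 0.83 × 39.098 = 32.4513
Al: 1 × 26.982 = 26.9820
Si: 3 × 28.085 = 84.2550
O: 8 × 15.999 = 127.9920
Summing the contributions gives the formula mass.

275.59 g/mol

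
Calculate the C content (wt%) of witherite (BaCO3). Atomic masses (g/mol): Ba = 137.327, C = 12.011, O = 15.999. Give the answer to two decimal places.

Formula mass = 1·137.327 + 1·12.011 + 3·15.999 = 197.335 g/mol, of which 12.011 g is C.
So C makes up 12.011/197.335 = 0.0609 of the mass, i.e. 6.09%.

6.09 wt%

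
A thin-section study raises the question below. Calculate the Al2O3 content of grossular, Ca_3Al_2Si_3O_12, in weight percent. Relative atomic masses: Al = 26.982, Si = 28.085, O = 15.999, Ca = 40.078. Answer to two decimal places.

M(Ca_3Al_2Si_3O_12) = 450.441 g/mol; M(Al2O3) = 101.961 g/mol.
Moles Al2O3 per formula unit = 2 Al ÷ 2 = 1.0000.
Al2O3 fraction = (1.0000 × 101.961) / 450.441 = 101.961/450.441 = 0.2264.

22.64 wt%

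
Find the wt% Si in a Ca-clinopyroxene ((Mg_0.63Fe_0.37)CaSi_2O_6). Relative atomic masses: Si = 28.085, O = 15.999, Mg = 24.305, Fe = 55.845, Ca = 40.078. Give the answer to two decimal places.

Formula mass = 0.63×24.305 + 0.37×55.845 + 1×40.078 + 2×28.085 + 6×15.999 = 228.217 g/mol, of which 56.170 g is Si.
So Si makes up 56.170/228.217 = 0.2461 of the mass, i.e. 24.61%.

24.61 weight percent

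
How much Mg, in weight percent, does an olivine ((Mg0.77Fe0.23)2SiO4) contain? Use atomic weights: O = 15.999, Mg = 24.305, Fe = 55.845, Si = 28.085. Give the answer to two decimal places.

24.12 weight percent

Formula mass = 1.54*24.305 + 0.46*55.845 + 1*28.085 + 4*15.999 = 155.199 g/mol, of which 37.430 g is Mg.
So Mg makes up 37.430/155.199 = 0.2412 of the mass, i.e. 24.12%.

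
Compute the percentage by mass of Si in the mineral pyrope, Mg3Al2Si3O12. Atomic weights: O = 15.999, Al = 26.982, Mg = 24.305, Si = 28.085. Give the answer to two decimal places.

Molar mass of Mg3Al2Si3O12: 3·24.305 + 2·26.982 + 3·28.085 + 12·15.999 = 403.122 g/mol.
Mass of Si per formula unit: 3 × 28.085 = 84.255 g.
Weight fraction Si = 84.255 / 403.122 = 0.2090.

20.90 mass %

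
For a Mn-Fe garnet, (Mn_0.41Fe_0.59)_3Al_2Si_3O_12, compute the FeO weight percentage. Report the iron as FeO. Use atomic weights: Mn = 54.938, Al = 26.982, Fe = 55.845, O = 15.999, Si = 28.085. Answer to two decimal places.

M((Mn_0.41Fe_0.59)_3Al_2Si_3O_12) = 496.626 g/mol; M(FeO) = 71.844 g/mol.
Moles FeO per formula unit = 1.77 Fe ÷ 1 = 1.7700.
FeO fraction = (1.7700 × 71.844) / 496.626 = 127.164/496.626 = 0.2561.

25.61 wt%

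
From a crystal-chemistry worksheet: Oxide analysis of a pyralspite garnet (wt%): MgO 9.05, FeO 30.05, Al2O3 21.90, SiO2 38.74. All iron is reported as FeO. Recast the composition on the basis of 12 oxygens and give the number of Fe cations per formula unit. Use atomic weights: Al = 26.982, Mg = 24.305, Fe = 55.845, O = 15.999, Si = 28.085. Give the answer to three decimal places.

1.948 Fe apfu

MgO (M=40.304): mol = 0.22454; Mg = 0.22454, O = 0.22454.
FeO (M=71.844): mol = 0.41827; Fe = 0.41827, O = 0.41827.
Al2O3 (M=101.961): mol = 0.21479; Al = 0.42958, O = 0.64437.
SiO2 (M=60.083): mol = 0.64477; Si = 0.64477, O = 1.28954.
ΣO = 2.57672; factor = 12/ΣO = 4.65708.
Fe apfu = 0.41827 × 4.65708 = 1.948.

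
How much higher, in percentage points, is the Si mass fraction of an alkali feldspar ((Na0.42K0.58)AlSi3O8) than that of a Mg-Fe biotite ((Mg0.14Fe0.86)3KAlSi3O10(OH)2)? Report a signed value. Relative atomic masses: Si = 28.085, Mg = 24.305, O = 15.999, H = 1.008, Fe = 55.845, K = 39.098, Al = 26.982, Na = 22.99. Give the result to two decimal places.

Si in (Na0.42K0.58)AlSi3O8: molar mass 271.562 g/mol; 3×28.085 = 84.255 g → 31.03 wt%.
Si in (Mg0.14Fe0.86)3KAlSi3O10(OH)2: molar mass 498.627 g/mol; 3×28.085 = 84.255 g → 16.90 wt%.
Difference = 31.03 − 16.90 = 14.13 percentage points.

14.13 percentage points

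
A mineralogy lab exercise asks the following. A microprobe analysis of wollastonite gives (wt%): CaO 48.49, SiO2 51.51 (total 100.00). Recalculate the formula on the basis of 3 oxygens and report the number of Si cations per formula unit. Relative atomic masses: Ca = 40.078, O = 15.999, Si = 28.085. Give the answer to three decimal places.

48.49 wt% CaO ÷ 56.077 g/mol = 0.86470 mol, giving 0.86470 Ca and 0.86470 O.
51.51 wt% SiO2 ÷ 60.083 g/mol = 0.85731 mol, giving 0.85731 Si and 1.71462 O.
Oxygen sums to 2.57932; scaling by 3/2.57932 = 1.16310 puts the formula on 3 O.
Si: 0.85731 × 1.16310 = 0.997 atoms per formula unit.

0.997 Si apfu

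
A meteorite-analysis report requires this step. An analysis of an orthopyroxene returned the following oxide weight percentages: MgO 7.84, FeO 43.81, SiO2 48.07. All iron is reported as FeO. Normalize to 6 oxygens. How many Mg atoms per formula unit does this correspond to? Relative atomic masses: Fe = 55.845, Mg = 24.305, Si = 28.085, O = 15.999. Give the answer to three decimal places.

MgO: 7.84/40.304 = 0.19452 mol → 0.19452 mol Mg, 0.19452 mol O.
FeO: 43.81/71.844 = 0.60979 mol → 0.60979 mol Fe, 0.60979 mol O.
SiO2: 48.07/60.083 = 0.80006 mol → 0.80006 mol Si, 1.60012 mol O.
Total oxygen = 2.40443 mol. Normalization factor = 6/2.40443 = 2.49539.
Mg per 6 O = 0.19452 × 2.49539 = 0.485.

0.485 Mg apfu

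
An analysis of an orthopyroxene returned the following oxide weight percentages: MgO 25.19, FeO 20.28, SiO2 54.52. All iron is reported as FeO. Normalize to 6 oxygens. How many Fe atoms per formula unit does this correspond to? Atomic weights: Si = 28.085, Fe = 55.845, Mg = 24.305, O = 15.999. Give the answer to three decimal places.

MgO: 25.19/40.304 = 0.62500 mol → 0.62500 mol Mg, 0.62500 mol O.
FeO: 20.28/71.844 = 0.28228 mol → 0.28228 mol Fe, 0.28228 mol O.
SiO2: 54.52/60.083 = 0.90741 mol → 0.90741 mol Si, 1.81482 mol O.
Total oxygen = 2.72210 mol. Normalization factor = 6/2.72210 = 2.20418.
Fe per 6 O = 0.28228 × 2.20418 = 0.622.

0.622 Fe apfu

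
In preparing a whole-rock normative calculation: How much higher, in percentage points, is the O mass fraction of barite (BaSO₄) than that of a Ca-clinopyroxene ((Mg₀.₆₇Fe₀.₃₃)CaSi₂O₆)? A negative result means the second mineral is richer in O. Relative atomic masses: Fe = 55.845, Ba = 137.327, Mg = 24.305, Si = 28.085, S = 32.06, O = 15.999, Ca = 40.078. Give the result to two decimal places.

-14.88 percentage points

O in BaSO₄: molar mass 233.383 g/mol; 4×15.999 = 63.996 g → 27.42 wt%.
O in (Mg₀.₆₇Fe₀.₃₃)CaSi₂O₆: molar mass 226.955 g/mol; 6×15.999 = 95.994 g → 42.30 wt%.
Difference = 27.42 − 42.30 = -14.88 percentage points.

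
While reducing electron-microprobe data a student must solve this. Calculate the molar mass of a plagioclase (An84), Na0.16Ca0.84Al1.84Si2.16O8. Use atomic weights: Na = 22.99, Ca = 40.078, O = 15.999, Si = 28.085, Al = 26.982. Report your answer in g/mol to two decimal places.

275.65 g/mol

The formula mass is the sum 0.16(22.99) + 0.84(40.078) + 1.84(26.982) + 2.16(28.085) + 8(15.999).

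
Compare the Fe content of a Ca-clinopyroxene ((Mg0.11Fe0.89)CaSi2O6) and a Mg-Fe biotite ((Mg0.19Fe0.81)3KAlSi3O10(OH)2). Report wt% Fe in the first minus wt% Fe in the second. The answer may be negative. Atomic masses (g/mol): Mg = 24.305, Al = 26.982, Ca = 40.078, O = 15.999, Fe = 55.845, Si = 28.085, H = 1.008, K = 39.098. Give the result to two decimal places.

-7.16 percentage points

M((Mg0.11Fe0.89)CaSi2O6) = 244.618 g/mol, so wt% Fe = 49.702/244.618 × 100 = 20.32%.
M((Mg0.19Fe0.81)3KAlSi3O10(OH)2) = 493.896 g/mol, so wt% Fe = 135.703/493.896 × 100 = 27.48%.
20.32 − 27.48 = -7.16 pp.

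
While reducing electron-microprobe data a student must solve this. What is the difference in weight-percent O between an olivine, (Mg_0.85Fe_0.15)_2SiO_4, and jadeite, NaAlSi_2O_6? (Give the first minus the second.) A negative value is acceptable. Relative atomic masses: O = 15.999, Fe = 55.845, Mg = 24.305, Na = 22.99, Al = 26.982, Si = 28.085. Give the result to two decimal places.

-4.87 percentage points

O in (Mg_0.85Fe_0.15)_2SiO_4: molar mass 150.153 g/mol; 4×15.999 = 63.996 g → 42.62 wt%.
O in NaAlSi_2O_6: molar mass 202.136 g/mol; 6×15.999 = 95.994 g → 47.49 wt%.
Difference = 42.62 − 47.49 = -4.87 percentage points.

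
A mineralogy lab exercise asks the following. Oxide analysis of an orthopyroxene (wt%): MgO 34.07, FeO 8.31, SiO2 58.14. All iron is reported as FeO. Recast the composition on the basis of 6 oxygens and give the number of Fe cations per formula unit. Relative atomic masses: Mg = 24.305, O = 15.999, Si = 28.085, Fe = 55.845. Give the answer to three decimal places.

34.07 wt% MgO ÷ 40.304 g/mol = 0.84533 mol, giving 0.84533 Mg and 0.84533 O.
8.31 wt% FeO ÷ 71.844 g/mol = 0.11567 mol, giving 0.11567 Fe and 0.11567 O.
58.14 wt% SiO2 ÷ 60.083 g/mol = 0.96766 mol, giving 0.96766 Si and 1.93532 O.
Oxygen sums to 2.89632; scaling by 6/2.89632 = 2.07159 puts the formula on 6 O.
Fe: 0.11567 × 2.07159 = 0.240 atoms per formula unit.

0.240 Fe apfu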